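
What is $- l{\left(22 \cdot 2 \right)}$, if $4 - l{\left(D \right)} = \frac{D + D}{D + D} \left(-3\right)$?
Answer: $-7$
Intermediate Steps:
$l{\left(D \right)} = 7$ ($l{\left(D \right)} = 4 - \frac{D + D}{D + D} \left(-3\right) = 4 - \frac{2 D}{2 D} \left(-3\right) = 4 - 2 D \frac{1}{2 D} \left(-3\right) = 4 - 1 \left(-3\right) = 4 - -3 = 4 + 3 = 7$)
$- l{\left(22 \cdot 2 \right)} = \left(-1\right) 7 = -7$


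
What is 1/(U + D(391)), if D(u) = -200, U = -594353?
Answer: -1/594553 ≈ -1.6819e-6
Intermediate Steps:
1/(U + D(391)) = 1/(-594353 - 200) = 1/(-594553) = -1/594553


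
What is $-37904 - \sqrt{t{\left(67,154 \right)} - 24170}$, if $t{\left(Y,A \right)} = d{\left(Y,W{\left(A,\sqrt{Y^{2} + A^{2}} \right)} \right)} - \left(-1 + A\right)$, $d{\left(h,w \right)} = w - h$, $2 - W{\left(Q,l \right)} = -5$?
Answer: $-37904 - i \sqrt{24383} \approx -37904.0 - 156.15 i$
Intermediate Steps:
$W{\left(Q,l \right)} = 7$ ($W{\left(Q,l \right)} = 2 - -5 = 2 + 5 = 7$)
$t{\left(Y,A \right)} = 8 - A - Y$ ($t{\left(Y,A \right)} = \left(7 - Y\right) - \left(-1 + A\right) = 8 - A - Y$)
$-37904 - \sqrt{t{\left(67,154 \right)} - 24170} = -37904 - \sqrt{\left(8 - 154 - 67\right) - 24170} = -37904 - \sqrt{-213 - 24170} = -37904 - \sqrt{-24383} = -37904 - i \sqrt{24383}$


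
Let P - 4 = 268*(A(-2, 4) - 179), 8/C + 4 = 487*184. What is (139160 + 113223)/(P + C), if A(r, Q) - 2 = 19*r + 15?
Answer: -5653631583/1200603994 ≈ -4.7090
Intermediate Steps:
A(r, Q) = 17 + 19*r (A(r, Q) = 2 + (19*r + 15) = 2 + (15 + 19*r) = 17 + 19*r)
C = 2/22401 (C = 8/(-4 + 487*184) = 8/(-4 + 89608) = 8/89604 = 8*(1/89604) = 2/22401 ≈ 8.9282e-5)
P = -53596 (P = 4 + 268*((17 + 19*(-2)) - 179) = 4 + 268*((17 - 38) - 179) = 4 + 268*(-21 - 179) = 4 + 268*(-200) = 4 - 53600 = -53596)
(139160 + 113223)/(P + C) = (139160 + 113223)/(-53596 + 2/22401) = 252383/(-1200603994/22401) = 252383*(-22401/1200603994) = -5653631583/1200603994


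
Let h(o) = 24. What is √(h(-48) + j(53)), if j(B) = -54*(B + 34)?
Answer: I*√4674 ≈ 68.367*I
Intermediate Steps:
j(B) = -1836 - 54*B (j(B) = -54*(34 + B) = -1836 - 54*B)
√(h(-48) + j(53)) = √(24 + (-1836 - 54*53)) = √(24 + (-1836 - 2862)) = √(24 - 4698) = √(-4674) = I*√4674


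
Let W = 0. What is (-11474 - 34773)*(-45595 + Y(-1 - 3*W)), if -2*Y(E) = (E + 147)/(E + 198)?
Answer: 415403873136/197 ≈ 2.1086e+9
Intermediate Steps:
Y(E) = -(147 + E)/(2*(198 + E)) (Y(E) = -(E + 147)/(2*(E + 198)) = -(147 + E)/(2*(198 + E)))
(-11474 - 34773)*(-45595 + Y(-1 - 3*W)) = (-11474 - 34773)*(-45595 + (-147 - (-1 - 3*0))/(2*(198 + (-1 - 3*0)))) = -46247*(-45595 + (-147 - (-1 + 0))/(2*(198 + (-1 + 0)))) = -46247*(-45595 + (-147 - 1*(-1))/(2*(198 - 1))) = -46247*(-45595 + (½)*(-147 + 1)/197) = -46247*(-45595 + (½)*(1/197)*(-146)) = -46247*(-45595 - 73/197) = -46247*(-8982288/197) = 415403873136/197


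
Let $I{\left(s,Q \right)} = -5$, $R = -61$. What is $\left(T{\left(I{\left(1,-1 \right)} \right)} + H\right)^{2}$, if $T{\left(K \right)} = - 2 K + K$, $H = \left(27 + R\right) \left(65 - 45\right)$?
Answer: $455625$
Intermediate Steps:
$H = -680$ ($H = \left(27 - 61\right) \left(65 - 45\right) = \left(-34\right) 20 = -680$)
$T{\left(K \right)} = - K$
$\left(T{\left(I{\left(1,-1 \right)} \right)} + H\right)^{2} = \left(\left(-1\right) \left(-5\right) - 680\right)^{2} = \left(5 - 680\right)^{2} = \left(-675\right)^{2} = 455625$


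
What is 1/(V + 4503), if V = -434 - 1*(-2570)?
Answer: 1/6639 ≈ 0.00015063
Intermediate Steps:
V = 2136 (V = -434 + 2570 = 2136)
1/(V + 4503) = 1/(2136 + 4503) = 1/6639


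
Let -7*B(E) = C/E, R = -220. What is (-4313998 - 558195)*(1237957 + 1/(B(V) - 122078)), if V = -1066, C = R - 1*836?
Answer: -2747218494178750037663/455473546 ≈ -6.0316e+12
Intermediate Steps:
C = -1056 (C = -220 - 1*836 = -220 - 836 = -1056)
B(E) = 1056/(7*E) (B(E) = -(-1056)/(7*E) = 1056/(7*E))
(-4313998 - 558195)*(1237957 + 1/(B(V) - 122078)) = (-4313998 - 558195)*(1237957 + 1/((1056/7)/(-1066) - 122078)) = -4872193*(1237957 + 1/((1056/7)*(-1/1066) - 122078)) = -4872193*(1237957 + 1/(-528/3731 - 122078)) = -4872193*(1237957 + 1/(-455473546/3731)) = -4872193*(1237957 - 3731/455473546) = -4872193*563856664581791/455473546 = -2747218494178750037663/455473546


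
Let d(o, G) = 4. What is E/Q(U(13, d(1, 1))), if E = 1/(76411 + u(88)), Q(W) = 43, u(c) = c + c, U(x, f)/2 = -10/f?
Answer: 1/3293241 ≈ 3.0365e-7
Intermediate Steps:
U(x, f) = -20/f (U(x, f) = 2*(-10/f) = -20/f)
u(c) = 2*c
E = 1/76587 (E = 1/(76411 + 2*88) = 1/(76411 + 176) = 1/76587 ≈ 1.3057e-5)
E/Q(U(13, d(1, 1))) = (1/76587)/43 = (1/76587)*(1/43) = 1/3293241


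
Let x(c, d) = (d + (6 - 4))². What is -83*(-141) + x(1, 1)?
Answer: 11712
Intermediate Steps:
x(c, d) = (2 + d)² (x(c, d) = (d + 2)² = (2 + d)²)
-83*(-141) + x(1, 1) = -83*(-141) + (2 + 1)² = 11703 + 3² = 11703 + 9 = 11712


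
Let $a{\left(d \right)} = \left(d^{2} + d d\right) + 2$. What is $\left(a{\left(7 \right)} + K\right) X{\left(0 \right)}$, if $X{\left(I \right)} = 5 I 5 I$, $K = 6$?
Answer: $0$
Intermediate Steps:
$X{\left(I \right)} = 25 I^{2}$ ($X{\left(I \right)} = 5 \cdot 5 I I = 5 \cdot 5 I^{2} = 25 I^{2}$)
$a{\left(d \right)} = 2 + 2 d^{2}$ ($a{\left(d \right)} = \left(d^{2} + d^{2}\right) + 2 = 2 d^{2} + 2 = 2 + 2 d^{2}$)
$\left(a{\left(7 \right)} + K\right) X{\left(0 \right)} = \left(\left(2 + 2 \cdot 7^{2}\right) + 6\right) 25 \cdot 0^{2} = \left(\left(2 + 2 \cdot 49\right) + 6\right) 25 \cdot 0 = \left(\left(2 + 98\right) + 6\right) 0 = \left(100 + 6\right) 0 = 106 \cdot 0 = 0$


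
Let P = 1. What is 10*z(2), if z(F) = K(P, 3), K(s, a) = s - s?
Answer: 0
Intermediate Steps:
K(s, a) = 0
z(F) = 0
10*z(2) = 10*0 = 0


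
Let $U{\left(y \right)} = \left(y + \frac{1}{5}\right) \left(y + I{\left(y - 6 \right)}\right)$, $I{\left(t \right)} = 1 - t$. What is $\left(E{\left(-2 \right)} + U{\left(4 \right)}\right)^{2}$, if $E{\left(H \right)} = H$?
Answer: $\frac{18769}{25} \approx 750.76$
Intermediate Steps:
$U{\left(y \right)} = \frac{7}{5} + 7 y$ ($U{\left(y \right)} = \left(y + \frac{1}{5}\right) \left(y - \left(-1 - 6 + y\right)\right) = \left(y + \frac{1}{5}\right) \left(y - \left(-7 + y\right)\right) = \left(\frac{1}{5} + y\right) \left(y - \left(-7 + y\right)\right) = \left(\frac{1}{5} + y\right) 7 = \frac{7}{5} + 7 y$)
$\left(E{\left(-2 \right)} + U{\left(4 \right)}\right)^{2} = \left(-2 + \left(\frac{7}{5} + 7 \cdot 4\right)\right)^{2} = \left(-2 + \left(\frac{7}{5} + 28\right)\right)^{2} = \left(-2 + \frac{147}{5}\right)^{2} = \left(\frac{137}{5}\right)^{2} = \frac{18769}{25}$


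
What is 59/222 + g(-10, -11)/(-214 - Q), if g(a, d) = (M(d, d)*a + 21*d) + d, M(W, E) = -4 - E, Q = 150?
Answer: 1745/1554 ≈ 1.1229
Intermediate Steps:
g(a, d) = 22*d + a*(-4 - d) (g(a, d) = ((-4 - d)*a + 21*d) + d = (a*(-4 - d) + 21*d) + d = (21*d + a*(-4 - d)) + d = 22*d + a*(-4 - d))
59/222 + g(-10, -11)/(-214 - Q) = 59/222 + (22*(-11) - 1*(-10)*(4 - 11))/(-214 - 1*150) = 59*(1/222) + (-242 - 1*(-10)*(-7))/(-214 - 150) = 59/222 + (-242 - 70)/(-364) = 59/222 - 312*(-1/364) = 59/222 + 6/7 = 1745/1554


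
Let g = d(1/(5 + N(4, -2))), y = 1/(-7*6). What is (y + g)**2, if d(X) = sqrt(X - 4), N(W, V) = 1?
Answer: (1 - 7*I*sqrt(138))**2/1764 ≈ -3.8328 - 0.093233*I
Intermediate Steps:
y = -1/42 (y = 1/(-42) = -1/42 ≈ -0.023810)
d(X) = sqrt(-4 + X)
g = I*sqrt(138)/6 (g = sqrt(-4 + 1/(5 + 1)) = sqrt(-4 + 1/6) = sqrt(-23/6) = I*sqrt(138)/6 ≈ 1.9579*I)
(y + g)**2 = (-1/42 + I*sqrt(138)/6)**2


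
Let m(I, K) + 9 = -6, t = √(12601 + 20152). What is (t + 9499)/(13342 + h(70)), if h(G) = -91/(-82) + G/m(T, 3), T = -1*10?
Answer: 333822/468751 + 246*√32753/3281257 ≈ 0.72572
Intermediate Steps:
T = -10
t = √32753 ≈ 180.98
m(I, K) = -15 (m(I, K) = -9 - 6 = -15)
h(G) = 91/82 - G/15 (h(G) = -91/(-82) + G/(-15) = -91*(-1/82) + G*(-1/15) = 91/82 - G/15)
(t + 9499)/(13342 + h(70)) = (√32753 + 9499)/(13342 + (91/82 - 1/15*70)) = (9499 + √32753)/(13342 + (91/82 - 14/3)) = (9499 + √32753)/(13342 - 875/246) = (9499 + √32753)/(3281257/246) = (9499 + √32753)*(246/3281257) = 333822/468751 + 246*√32753/3281257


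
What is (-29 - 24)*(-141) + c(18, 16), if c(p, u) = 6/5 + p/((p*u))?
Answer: 597941/80 ≈ 7474.3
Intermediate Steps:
c(p, u) = 6/5 + 1/u (c(p, u) = 6*(⅕) + p*(1/(p*u)) = 6/5 + 1/u)
(-29 - 24)*(-141) + c(18, 16) = (-29 - 24)*(-141) + (6/5 + 1/16) = -53*(-141) + (6/5 + 1/16) = 7473 + 101/80 = 597941/80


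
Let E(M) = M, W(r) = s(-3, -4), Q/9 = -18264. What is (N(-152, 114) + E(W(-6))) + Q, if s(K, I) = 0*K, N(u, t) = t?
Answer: -164262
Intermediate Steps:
Q = -164376 (Q = 9*(-18264) = -164376)
s(K, I) = 0
W(r) = 0
(N(-152, 114) + E(W(-6))) + Q = (114 + 0) - 164376 = 114 - 164376 = -164262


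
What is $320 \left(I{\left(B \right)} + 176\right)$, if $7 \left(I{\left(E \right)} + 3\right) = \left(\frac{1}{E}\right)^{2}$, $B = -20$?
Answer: $\frac{1937604}{35} \approx 55360.0$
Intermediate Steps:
$I{\left(E \right)} = -3 + \frac{1}{7 E^{2}}$ ($I{\left(E \right)} = -3 + \frac{\left(\frac{1}{E}\right)^{2}}{7} = -3 + \frac{1}{7 E^{2}}$)
$320 \left(I{\left(B \right)} + 176\right) = 320 \left(\left(-3 + \frac{1}{7 \cdot 400}\right) + 176\right) = 320 \left(\left(-3 + \frac{1}{7} \cdot \frac{1}{400}\right) + 176\right) = 320 \left(\left(-3 + \frac{1}{2800}\right) + 176\right) = 320 \left(- \frac{8399}{2800} + 176\right) = 320 \cdot \frac{484401}{2800} = \frac{1937604}{35}$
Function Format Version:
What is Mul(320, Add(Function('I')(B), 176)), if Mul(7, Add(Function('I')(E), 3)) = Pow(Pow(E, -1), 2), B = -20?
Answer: Rational(1937604, 35) ≈ 55360.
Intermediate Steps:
Function('I')(E) = Add(-3, Mul(Rational(1, 7), Pow(E, -2))) (Function('I')(E) = Add(-3, Mul(Rational(1, 7), Pow(Pow(E, -1), 2))) = Add(-3, Mul(Rational(1, 7), Pow(E, -2))))
Mul(320, Add(Function('I')(B), 176)) = Mul(320, Add(Add(-3, Mul(Rational(1, 7), Pow(-20, -2))), 176)) = Mul(320, Add(Add(-3, Mul(Rational(1, 7), Rational(1, 400))), 176)) = Mul(320, Add(Add(-3, Rational(1, 2800)), 176)) = Mul(320, Add(Rational(-8399, 2800), 176)) = Mul(320, Rational(484401, 2800)) = Rational(1937604, 35)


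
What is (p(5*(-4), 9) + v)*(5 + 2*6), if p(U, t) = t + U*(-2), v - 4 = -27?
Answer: 442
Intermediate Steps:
v = -23 (v = 4 - 27 = -23)
p(U, t) = t - 2*U
(p(5*(-4), 9) + v)*(5 + 2*6) = ((9 - 10*(-4)) - 23)*(5 + 2*6) = ((9 - 2*(-20)) - 23)*(5 + 12) = ((9 + 40) - 23)*17 = (49 - 23)*17 = 26*17 = 442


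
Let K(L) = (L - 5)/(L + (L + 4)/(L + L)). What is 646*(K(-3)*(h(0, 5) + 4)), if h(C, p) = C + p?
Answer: 14688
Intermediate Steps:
K(L) = (-5 + L)/(L + (4 + L)/(2*L)) (K(L) = (-5 + L)/(L + (4 + L)/((2*L))) = (-5 + L)/(L + (4 + L)*(1/(2*L))) = (-5 + L)/(L + (4 + L)/(2*L)))
646*(K(-3)*(h(0, 5) + 4)) = 646*((2*(-3)*(-5 - 3)/(4 - 3 + 2*(-3)²))*((0 + 5) + 4)) = 646*((2*(-3)*(-8)/(4 - 3 + 2*9))*(5 + 4)) = 646*((2*(-3)*(-8)/(4 - 3 + 18))*9) = 646*((2*(-3)*(-8)/19)*9) = 646*((2*(-3)*(1/19)*(-8))*9) = 646*((48/19)*9) = 646*(432/19) = 14688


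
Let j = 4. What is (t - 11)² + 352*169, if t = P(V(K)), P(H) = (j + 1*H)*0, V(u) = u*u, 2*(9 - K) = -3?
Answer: 59609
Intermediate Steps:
K = 21/2 (K = 9 - ½*(-3) = 9 + 3/2 = 21/2 ≈ 10.500)
V(u) = u²
P(H) = 0 (P(H) = (4 + 1*H)*0 = (4 + H)*0 = 0)
t = 0
(t - 11)² + 352*169 = (0 - 11)² + 352*169 = (-11)² + 59488 = 121 + 59488 = 59609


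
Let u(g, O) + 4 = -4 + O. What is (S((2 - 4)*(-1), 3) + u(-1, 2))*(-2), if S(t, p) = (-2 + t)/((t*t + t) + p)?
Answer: 12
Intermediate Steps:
u(g, O) = -8 + O (u(g, O) = -4 + (-4 + O) = -8 + O)
S(t, p) = (-2 + t)/(p + t + t²) (S(t, p) = (-2 + t)/((t² + t) + p) = (-2 + t)/((t + t²) + p) = (-2 + t)/(p + t + t²))
(S((2 - 4)*(-1), 3) + u(-1, 2))*(-2) = ((-2 + (2 - 4)*(-1))/(3 + (2 - 4)*(-1) + ((2 - 4)*(-1))²) + (-8 + 2))*(-2) = ((-2 - 2*(-1))/(3 - 2*(-1) + (-2*(-1))²) - 6)*(-2) = ((-2 + 2)/(3 + 2 + 2²) - 6)*(-2) = (0/(3 + 2 + 4) - 6)*(-2) = (0/9 - 6)*(-2) = ((⅑)*0 - 6)*(-2) = (0 - 6)*(-2) = -6*(-2) = 12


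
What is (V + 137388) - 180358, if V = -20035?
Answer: -63005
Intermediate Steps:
(V + 137388) - 180358 = (-20035 + 137388) - 180358 = 117353 - 180358 = -63005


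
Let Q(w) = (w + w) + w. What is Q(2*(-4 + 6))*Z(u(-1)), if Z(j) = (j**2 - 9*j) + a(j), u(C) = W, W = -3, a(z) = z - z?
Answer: 432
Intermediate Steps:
a(z) = 0
u(C) = -3
Z(j) = j**2 - 9*j (Z(j) = (j**2 - 9*j) + 0 = j**2 - 9*j)
Q(w) = 3*w (Q(w) = 2*w + w = 3*w)
Q(2*(-4 + 6))*Z(u(-1)) = (3*(2*(-4 + 6)))*(-3*(-9 - 3)) = (3*(2*2))*(-3*(-12)) = (3*4)*36 = 12*36 = 432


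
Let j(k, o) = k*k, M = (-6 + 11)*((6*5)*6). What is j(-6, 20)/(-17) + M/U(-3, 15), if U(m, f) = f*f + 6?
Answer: 2328/1309 ≈ 1.7785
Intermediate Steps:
U(m, f) = 6 + f**2 (U(m, f) = f**2 + 6 = 6 + f**2)
M = 900 (M = 5*(30*6) = 5*180 = 900)
j(k, o) = k**2
j(-6, 20)/(-17) + M/U(-3, 15) = (-6)**2/(-17) + 900/(6 + 15**2) = 36*(-1/17) + 900/(6 + 225) = -36/17 + 900/231 = -36/17 + 900*(1/231) = -36/17 + 300/77 = 2328/1309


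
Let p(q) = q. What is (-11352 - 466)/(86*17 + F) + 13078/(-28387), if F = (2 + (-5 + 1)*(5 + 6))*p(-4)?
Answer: -178397353/23135405 ≈ -7.7110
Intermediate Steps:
F = 168 (F = (2 + (-5 + 1)*(5 + 6))*(-4) = (2 - 4*11)*(-4) = (2 - 44)*(-4) = -42*(-4) = 168)
(-11352 - 466)/(86*17 + F) + 13078/(-28387) = (-11352 - 466)/(86*17 + 168) + 13078/(-28387) = -11818/(1462 + 168) + 13078*(-1/28387) = -11818/1630 - 13078/28387 = -11818*1/1630 - 13078/28387 = -5909/815 - 13078/28387 = -178397353/23135405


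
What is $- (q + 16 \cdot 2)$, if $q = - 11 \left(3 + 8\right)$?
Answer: $89$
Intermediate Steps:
$q = -121$ ($q = \left(-11\right) 11 = -121$)
$- (q + 16 \cdot 2) = - (-121 + 16 \cdot 2) = - (-121 + 32) = \left(-1\right) \left(-89\right) = 89$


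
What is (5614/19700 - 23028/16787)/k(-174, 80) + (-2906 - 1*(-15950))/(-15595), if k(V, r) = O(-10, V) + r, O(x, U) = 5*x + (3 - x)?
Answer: -19109416119109/22176507478150 ≈ -0.86170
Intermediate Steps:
O(x, U) = 3 + 4*x
k(V, r) = -37 + r (k(V, r) = (3 + 4*(-10)) + r = (3 - 40) + r = -37 + r)
(5614/19700 - 23028/16787)/k(-174, 80) + (-2906 - 1*(-15950))/(-15595) = (5614/19700 - 23028/16787)/(-37 + 80) + (-2906 - 1*(-15950))/(-15595) = (5614*(1/19700) - 23028*1/16787)/43 + (-2906 + 15950)*(-1/15595) = (2807/9850 - 23028/16787)*(1/43) + 13044*(-1/15595) = -179704691/165351950*1/43 - 13044/15595 = -179704691/7110133850 - 13044/15595 = -19109416119109/22176507478150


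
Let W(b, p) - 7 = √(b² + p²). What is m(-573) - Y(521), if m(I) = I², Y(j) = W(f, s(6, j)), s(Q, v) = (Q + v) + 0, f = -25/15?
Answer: 328322 - √2499586/3 ≈ 3.2780e+5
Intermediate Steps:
f = -5/3 (f = -25*1/15 = -5/3 ≈ -1.6667)
s(Q, v) = Q + v
W(b, p) = 7 + √(b² + p²)
Y(j) = 7 + √(25/9 + (6 + j)²) (Y(j) = 7 + √((-5/3)² + (6 + j)²) = 7 + √(25/9 + (6 + j)²))
m(-573) - Y(521) = (-573)² - (7 + √(25 + 9*(6 + 521)²)/3) = 328329 - (7 + √(25 + 9*527²)/3) = 328329 - (7 + √(25 + 9*277729)/3) = 328329 - (7 + √(25 + 2499561)/3) = 328329 - (7 + √2499586/3) = 328329 + (-7 - √2499586/3) = 328322 - √2499586/3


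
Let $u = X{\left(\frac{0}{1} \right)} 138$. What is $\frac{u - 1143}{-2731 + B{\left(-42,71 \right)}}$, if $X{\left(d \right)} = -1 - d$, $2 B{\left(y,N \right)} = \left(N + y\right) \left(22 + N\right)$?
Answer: $\frac{366}{395} \approx 0.92658$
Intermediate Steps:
$B{\left(y,N \right)} = \frac{\left(22 + N\right) \left(N + y\right)}{2}$ ($B{\left(y,N \right)} = \frac{\left(N + y\right) \left(22 + N\right)}{2} = \frac{\left(22 + N\right) \left(N + y\right)}{2}$)
$u = -138$ ($u = \left(-1 - \frac{0}{1}\right) 138 = \left(-1 - 0 \cdot 1\right) 138 = \left(-1 - 0\right) 138 = \left(-1 + 0\right) 138 = \left(-1\right) 138 = -138$)
$\frac{u - 1143}{-2731 + B{\left(-42,71 \right)}} = \frac{-138 - 1143}{-2731 + \left(\frac{71^{2}}{2} + 11 \cdot 71 + 11 \left(-42\right) + \frac{1}{2} \cdot 71 \left(-42\right)\right)} = - \frac{1281}{-2731 + \left(\frac{1}{2} \cdot 5041 + 781 - 462 - 1491\right)} = - \frac{1281}{-2731 + \left(\frac{5041}{2} + 781 - 462 - 1491\right)} = - \frac{1281}{-2731 + \frac{2697}{2}} = - \frac{1281}{- \frac{2765}{2}} = \left(-1281\right) \left(- \frac{2}{2765}\right) = \frac{366}{395}$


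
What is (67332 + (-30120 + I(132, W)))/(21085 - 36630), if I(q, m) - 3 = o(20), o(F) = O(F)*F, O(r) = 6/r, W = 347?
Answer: -37221/15545 ≈ -2.3944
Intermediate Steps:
o(F) = 6 (o(F) = (6/F)*F = 6)
I(q, m) = 9 (I(q, m) = 3 + 6 = 9)
(67332 + (-30120 + I(132, W)))/(21085 - 36630) = (67332 + (-30120 + 9))/(21085 - 36630) = (67332 - 30111)/(-15545) = 37221*(-1/15545) = -37221/15545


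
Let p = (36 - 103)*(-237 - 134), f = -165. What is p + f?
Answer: 24692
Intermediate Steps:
p = 24857 (p = -67*(-371) = 24857)
p + f = 24857 - 165 = 24692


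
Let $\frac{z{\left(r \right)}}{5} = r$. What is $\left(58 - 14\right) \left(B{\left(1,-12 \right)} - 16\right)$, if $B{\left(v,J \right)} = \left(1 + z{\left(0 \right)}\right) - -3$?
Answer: $-528$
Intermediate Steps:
$z{\left(r \right)} = 5 r$
$B{\left(v,J \right)} = 4$ ($B{\left(v,J \right)} = \left(1 + 5 \cdot 0\right) - -3 = \left(1 + 0\right) + 3 = 1 + 3 = 4$)
$\left(58 - 14\right) \left(B{\left(1,-12 \right)} - 16\right) = \left(58 - 14\right) \left(4 - 16\right) = 44 \left(-12\right) = -528$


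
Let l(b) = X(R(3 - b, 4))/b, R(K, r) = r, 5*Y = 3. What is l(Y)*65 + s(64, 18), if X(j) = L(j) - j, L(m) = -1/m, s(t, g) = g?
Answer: -5309/12 ≈ -442.42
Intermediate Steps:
Y = 3/5 (Y = (1/5)*3 = 3/5 ≈ 0.60000)
X(j) = -j - 1/j (X(j) = -1/j - j = -j - 1/j)
l(b) = -17/(4*b) (l(b) = (-1*4 - 1/4)/b = (-4 - 1*1/4)/b = (-4 - 1/4)/b = -17/(4*b))
l(Y)*65 + s(64, 18) = -17/(4*3/5)*65 + 18 = -17/4*5/3*65 + 18 = -85/12*65 + 18 = -5525/12 + 18 = -5309/12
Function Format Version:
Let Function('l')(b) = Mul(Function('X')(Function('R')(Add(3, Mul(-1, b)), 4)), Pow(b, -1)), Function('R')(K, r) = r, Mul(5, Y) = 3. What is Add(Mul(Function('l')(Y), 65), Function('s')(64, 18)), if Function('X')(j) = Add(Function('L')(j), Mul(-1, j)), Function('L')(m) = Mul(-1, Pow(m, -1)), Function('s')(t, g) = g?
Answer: Rational(-5309, 12) ≈ -442.42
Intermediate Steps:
Y = Rational(3, 5) (Y = Mul(Rational(1, 5), 3) = Rational(3, 5) ≈ 0.60000)
Function('X')(j) = Add(Mul(-1, j), Mul(-1, Pow(j, -1))) (Function('X')(j) = Add(Mul(-1, Pow(j, -1)), Mul(-1, j)) = Add(Mul(-1, j), Mul(-1, Pow(j, -1))))
Function('l')(b) = Mul(Rational(-17, 4), Pow(b, -1)) (Function('l')(b) = Mul(Add(Mul(-1, 4), Mul(-1, Pow(4, -1))), Pow(b, -1)) = Mul(Add(-4, Mul(-1, Rational(1, 4))), Pow(b, -1)) = Mul(Add(-4, Rational(-1, 4)), Pow(b, -1)) = Mul(Rational(-17, 4), Pow(b, -1)))
Add(Mul(Function('l')(Y), 65), Function('s')(64, 18)) = Add(Mul(Mul(Rational(-17, 4), Pow(Rational(3, 5), -1)), 65), 18) = Add(Mul(Mul(Rational(-17, 4), Rational(5, 3)), 65), 18) = Add(Mul(Rational(-85, 12), 65), 18) = Add(Rational(-5525, 12), 18) = Rational(-5309, 12)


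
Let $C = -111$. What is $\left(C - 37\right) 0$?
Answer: $0$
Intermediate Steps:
$\left(C - 37\right) 0 = \left(-111 - 37\right) 0 = \left(-148\right) 0 = 0$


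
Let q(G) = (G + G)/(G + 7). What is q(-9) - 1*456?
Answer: -447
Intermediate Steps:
q(G) = 2*G/(7 + G) (q(G) = (2*G)/(7 + G) = 2*G/(7 + G))
q(-9) - 1*456 = 2*(-9)/(7 - 9) - 1*456 = 2*(-9)/(-2) - 456 = 2*(-9)*(-½) - 456 = 9 - 456 = -447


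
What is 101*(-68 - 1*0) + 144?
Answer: -6724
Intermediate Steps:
101*(-68 - 1*0) + 144 = 101*(-68 + 0) + 144 = 101*(-68) + 144 = -6868 + 144 = -6724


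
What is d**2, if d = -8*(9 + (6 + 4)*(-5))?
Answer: 107584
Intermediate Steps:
d = 328 (d = -8*(9 + 10*(-5)) = -8*(9 - 50) = -8*(-41) = 328)
d**2 = 328**2 = 107584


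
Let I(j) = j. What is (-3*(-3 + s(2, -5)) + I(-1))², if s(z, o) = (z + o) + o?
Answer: 1024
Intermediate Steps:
s(z, o) = z + 2*o (s(z, o) = (o + z) + o = z + 2*o)
(-3*(-3 + s(2, -5)) + I(-1))² = (-3*(-3 + (2 + 2*(-5))) - 1)² = (-3*(-3 + (2 - 10)) - 1)² = (-3*(-3 - 8) - 1)² = (-3*(-11) - 1)² = (33 - 1)² = 32² = 1024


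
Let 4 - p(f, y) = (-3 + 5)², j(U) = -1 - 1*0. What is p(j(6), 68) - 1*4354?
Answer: -4354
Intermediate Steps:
j(U) = -1 (j(U) = -1 + 0 = -1)
p(f, y) = 0 (p(f, y) = 4 - (-3 + 5)² = 4 - 1*2² = 4 - 1*4 = 4 - 4 = 0)
p(j(6), 68) - 1*4354 = 0 - 1*4354 = 0 - 4354 = -4354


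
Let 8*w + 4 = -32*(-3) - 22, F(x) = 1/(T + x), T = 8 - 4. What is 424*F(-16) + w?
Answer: -319/12 ≈ -26.583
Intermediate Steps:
T = 4
F(x) = 1/(4 + x)
w = 35/4 (w = -½ + (-32*(-3) - 22)/8 = -½ + (96 - 22)/8 = -½ + (⅛)*74 = -½ + 37/4 = 35/4 ≈ 8.7500)
424*F(-16) + w = 424/(4 - 16) + 35/4 = 424/(-12) + 35/4 = 424*(-1/12) + 35/4 = -106/3 + 35/4 = -319/12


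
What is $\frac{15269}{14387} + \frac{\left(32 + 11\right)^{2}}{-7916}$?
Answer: $\frac{94267841}{113887492} \approx 0.82773$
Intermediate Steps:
$\frac{15269}{14387} + \frac{\left(32 + 11\right)^{2}}{-7916} = 15269 \cdot \frac{1}{14387} + 43^{2} \left(- \frac{1}{7916}\right) = \frac{15269}{14387} + 1849 \left(- \frac{1}{7916}\right) = \frac{15269}{14387} - \frac{1849}{7916} = \frac{94267841}{113887492}$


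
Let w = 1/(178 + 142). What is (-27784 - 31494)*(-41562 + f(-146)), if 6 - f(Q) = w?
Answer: 394137080519/160 ≈ 2.4634e+9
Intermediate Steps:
w = 1/320 ≈ 0.0031250
f(Q) = 1919/320 (f(Q) = 6 - 1*1/320 = 6 - 1/320 = 1919/320)
(-27784 - 31494)*(-41562 + f(-146)) = (-27784 - 31494)*(-41562 + 1919/320) = -59278*(-13297921/320) = 394137080519/160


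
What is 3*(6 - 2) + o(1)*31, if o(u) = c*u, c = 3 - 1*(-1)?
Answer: 136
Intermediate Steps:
c = 4 (c = 3 + 1 = 4)
o(u) = 4*u
3*(6 - 2) + o(1)*31 = 3*(6 - 2) + (4*1)*31 = 3*4 + 4*31 = 12 + 124 = 136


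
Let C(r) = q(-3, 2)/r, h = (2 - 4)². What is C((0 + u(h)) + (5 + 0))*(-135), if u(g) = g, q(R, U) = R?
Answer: 45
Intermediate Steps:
h = 4 (h = (-2)² = 4)
C(r) = -3/r
C((0 + u(h)) + (5 + 0))*(-135) = -3/((0 + 4) + (5 + 0))*(-135) = -3/(4 + 5)*(-135) = -3/9*(-135) = -3*⅑*(-135) = -⅓*(-135) = 45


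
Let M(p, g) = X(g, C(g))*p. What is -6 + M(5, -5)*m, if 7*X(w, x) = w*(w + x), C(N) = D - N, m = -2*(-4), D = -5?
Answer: 958/7 ≈ 136.86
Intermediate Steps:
m = 8
C(N) = -5 - N
X(w, x) = w*(w + x)/7 (X(w, x) = (w*(w + x))/7 = w*(w + x)/7)
M(p, g) = -5*g*p/7 (M(p, g) = (g*(g + (-5 - g))/7)*p = ((1/7)*g*(-5))*p = (-5*g/7)*p = -5*g*p/7)
-6 + M(5, -5)*m = -6 - 5/7*(-5)*5*8 = -6 + (125/7)*8 = -6 + 1000/7 = 958/7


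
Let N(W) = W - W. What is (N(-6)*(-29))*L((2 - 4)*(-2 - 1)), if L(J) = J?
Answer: 0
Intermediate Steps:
N(W) = 0
(N(-6)*(-29))*L((2 - 4)*(-2 - 1)) = (0*(-29))*((2 - 4)*(-2 - 1)) = 0*(-2*(-3)) = 0*6 = 0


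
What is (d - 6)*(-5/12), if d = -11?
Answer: 85/12 ≈ 7.0833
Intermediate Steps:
(d - 6)*(-5/12) = (-11 - 6)*(-5/12) = -(-85)/12 = -17*(-5/12) = 85/12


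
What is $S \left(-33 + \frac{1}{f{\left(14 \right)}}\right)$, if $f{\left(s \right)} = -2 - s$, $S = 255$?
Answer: $- \frac{134895}{16} \approx -8430.9$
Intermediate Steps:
$S \left(-33 + \frac{1}{f{\left(14 \right)}}\right) = 255 \left(-33 + \frac{1}{-2 - 14}\right) = 255 \left(-33 + \frac{1}{-16}\right) = 255 \left(-33 - \frac{1}{16}\right) = 255 \left(- \frac{529}{16}\right) = - \frac{134895}{16}$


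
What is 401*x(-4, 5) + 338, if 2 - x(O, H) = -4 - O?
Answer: 1140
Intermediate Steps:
x(O, H) = 6 + O (x(O, H) = 2 - (-4 - O) = 2 + (4 + O) = 6 + O)
401*x(-4, 5) + 338 = 401*(6 - 4) + 338 = 401*2 + 338 = 802 + 338 = 1140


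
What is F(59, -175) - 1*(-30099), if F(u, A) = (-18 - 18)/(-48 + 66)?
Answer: 30097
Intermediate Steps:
F(u, A) = -2 (F(u, A) = -36/18 = -36*1/18 = -2)
F(59, -175) - 1*(-30099) = -2 - 1*(-30099) = -2 + 30099 = 30097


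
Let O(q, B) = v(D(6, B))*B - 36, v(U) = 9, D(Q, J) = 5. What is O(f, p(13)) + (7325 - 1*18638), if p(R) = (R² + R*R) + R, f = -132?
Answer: -8190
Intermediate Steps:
p(R) = R + 2*R² (p(R) = (R² + R²) + R = 2*R² + R = R + 2*R²)
O(q, B) = -36 + 9*B (O(q, B) = 9*B - 36 = -36 + 9*B)
O(f, p(13)) + (7325 - 1*18638) = (-36 + 9*(13*(1 + 2*13))) + (7325 - 1*18638) = (-36 + 9*(13*(1 + 26))) + (7325 - 18638) = (-36 + 9*(13*27)) - 11313 = (-36 + 9*351) - 11313 = (-36 + 3159) - 11313 = 3123 - 11313 = -8190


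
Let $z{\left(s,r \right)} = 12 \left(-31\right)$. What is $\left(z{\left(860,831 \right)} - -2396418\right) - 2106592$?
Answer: $289454$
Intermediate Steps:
$z{\left(s,r \right)} = -372$
$\left(z{\left(860,831 \right)} - -2396418\right) - 2106592 = \left(-372 - -2396418\right) - 2106592 = \left(-372 + 2396418\right) - 2106592 = 2396046 - 2106592 = 289454$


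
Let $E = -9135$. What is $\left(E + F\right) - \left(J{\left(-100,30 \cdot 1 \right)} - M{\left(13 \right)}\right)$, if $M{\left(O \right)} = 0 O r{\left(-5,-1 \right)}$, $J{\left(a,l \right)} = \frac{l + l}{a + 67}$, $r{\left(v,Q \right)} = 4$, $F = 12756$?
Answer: $\frac{39851}{11} \approx 3622.8$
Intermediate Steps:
$J{\left(a,l \right)} = \frac{2 l}{67 + a}$
$M{\left(O \right)} = 0$ ($M{\left(O \right)} = 0 O 4 = 0 \cdot 4 = 0$)
$\left(E + F\right) - \left(J{\left(-100,30 \cdot 1 \right)} - M{\left(13 \right)}\right) = \left(-9135 + 12756\right) - \left(\frac{2 \cdot 30 \cdot 1}{67 - 100} - 0\right) = 3621 - \left(2 \cdot 30 \frac{1}{-33} + 0\right) = 3621 - \left(2 \cdot 30 \left(- \frac{1}{33}\right) + 0\right) = 3621 - \left(- \frac{20}{11} + 0\right) = 3621 - - \frac{20}{11} = 3621 + \frac{20}{11} = \frac{39851}{11}$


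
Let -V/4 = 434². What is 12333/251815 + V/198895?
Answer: -7490819701/2003389777 ≈ -3.7391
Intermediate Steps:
V = -753424 (V = -4*434² = -4*188356 = -753424)
12333/251815 + V/198895 = 12333/251815 - 753424/198895 = -7490819701/2003389777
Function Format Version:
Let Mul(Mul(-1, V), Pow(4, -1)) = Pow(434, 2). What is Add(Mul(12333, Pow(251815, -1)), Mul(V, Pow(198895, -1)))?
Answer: Rational(-7490819701, 2003389777) ≈ -3.7391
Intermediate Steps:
V = -753424 (V = Mul(-4, Pow(434, 2)) = Mul(-4, 188356) = -753424)
Add(Mul(12333, Pow(251815, -1)), Mul(V, Pow(198895, -1))) = Add(Mul(12333, Pow(251815, -1)), Mul(-753424, Pow(198895, -1))) = Add(Mul(12333, Rational(1, 251815)), Mul(-753424, Rational(1, 198895))) = Add(Rational(12333, 251815), Rational(-753424, 198895)) = Rational(-7490819701, 2003389777)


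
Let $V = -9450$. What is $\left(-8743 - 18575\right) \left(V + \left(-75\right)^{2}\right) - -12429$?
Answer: $104503779$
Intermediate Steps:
$\left(-8743 - 18575\right) \left(V + \left(-75\right)^{2}\right) - -12429 = \left(-8743 - 18575\right) \left(-9450 + \left(-75\right)^{2}\right) - -12429 = - 27318 \left(-9450 + 5625\right) + 12429 = \left(-27318\right) \left(-3825\right) + 12429 = 104491350 + 12429 = 104503779$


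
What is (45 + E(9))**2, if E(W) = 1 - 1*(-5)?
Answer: 2601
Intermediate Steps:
E(W) = 6 (E(W) = 1 + 5 = 6)
(45 + E(9))**2 = (45 + 6)**2 = 51**2 = 2601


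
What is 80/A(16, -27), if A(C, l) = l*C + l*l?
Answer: 80/297 ≈ 0.26936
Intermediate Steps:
A(C, l) = l² + C*l (A(C, l) = C*l + l² = l² + C*l)
80/A(16, -27) = 80/((-27*(16 - 27))) = 80/((-27*(-11))) = 80/297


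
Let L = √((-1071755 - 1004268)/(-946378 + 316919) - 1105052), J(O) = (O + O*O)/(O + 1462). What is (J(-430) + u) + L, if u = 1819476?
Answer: 7278619/4 + I*√1515020365778695/37027 ≈ 1.8197e+6 + 1051.2*I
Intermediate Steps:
J(O) = (O + O²)/(1462 + O)
L = I*√1515020365778695/37027 (L = √(-2076023/(-629459) - 1105052) = √(-2076023*(-1/629459) - 1105052) = √(122119/37027 - 1105052) = √(-40916638285/37027) = I*√1515020365778695/37027 ≈ 1051.2*I)
(J(-430) + u) + L = (-430*(1 - 430)/(1462 - 430) + 1819476) + I*√1515020365778695/37027 = (-430*(-429)/1032 + 1819476) + I*√1515020365778695/37027 = (-430*1/1032*(-429) + 1819476) + I*√1515020365778695/37027 = (715/4 + 1819476) + I*√1515020365778695/37027 = 7278619/4 + I*√1515020365778695/37027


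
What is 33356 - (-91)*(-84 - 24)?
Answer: 23528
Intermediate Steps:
33356 - (-91)*(-84 - 24) = 33356 - (-91)*(-108) = 33356 - 1*9828 = 33356 - 9828 = 23528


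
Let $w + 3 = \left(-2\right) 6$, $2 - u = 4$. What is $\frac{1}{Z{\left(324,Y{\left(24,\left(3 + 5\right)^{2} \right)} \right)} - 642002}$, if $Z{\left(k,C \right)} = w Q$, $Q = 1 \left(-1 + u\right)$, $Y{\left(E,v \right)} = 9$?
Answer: $- \frac{1}{641957} \approx -1.5577 \cdot 10^{-6}$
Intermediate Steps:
$u = -2$ ($u = 2 - 4 = -2$)
$Q = -3$ ($Q = 1 \left(-1 - 2\right) = 1 \left(-3\right) = -3$)
$w = -15$ ($w = -3 - 12 = -15$)
$Z{\left(k,C \right)} = 45$ ($Z{\left(k,C \right)} = \left(-15\right) \left(-3\right) = 45$)
$\frac{1}{Z{\left(324,Y{\left(24,\left(3 + 5\right)^{2} \right)} \right)} - 642002} = \frac{1}{45 - 642002} = \frac{1}{-641957} = - \frac{1}{641957}$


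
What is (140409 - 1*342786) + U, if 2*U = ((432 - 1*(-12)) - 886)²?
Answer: -104695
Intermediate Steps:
U = 97682 (U = ((432 - 1*(-12)) - 886)²/2 = ((432 + 12) - 886)²/2 = (444 - 886)²/2 = (½)*(-442)² = (½)*195364 = 97682)
(140409 - 1*342786) + U = (140409 - 1*342786) + 97682 = (140409 - 342786) + 97682 = -202377 + 97682 = -104695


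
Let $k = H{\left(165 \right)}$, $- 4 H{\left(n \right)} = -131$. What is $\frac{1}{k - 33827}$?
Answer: $- \frac{4}{135177} \approx -2.9591 \cdot 10^{-5}$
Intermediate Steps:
$H{\left(n \right)} = \frac{131}{4}$ ($H{\left(n \right)} = \left(- \frac{1}{4}\right) \left(-131\right) = \frac{131}{4}$)
$k = \frac{131}{4} \approx 32.75$
$\frac{1}{k - 33827} = \frac{1}{\frac{131}{4} - 33827} = \frac{1}{- \frac{135177}{4}} = - \frac{4}{135177}$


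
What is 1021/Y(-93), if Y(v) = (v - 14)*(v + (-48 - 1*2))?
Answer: 1021/15301 ≈ 0.066728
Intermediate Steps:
Y(v) = (-50 + v)*(-14 + v) (Y(v) = (-14 + v)*(v + (-48 - 2)) = (-14 + v)*(v - 50) = (-14 + v)*(-50 + v) = (-50 + v)*(-14 + v))
1021/Y(-93) = 1021/(700 + (-93)² - 64*(-93)) = 1021/(700 + 8649 + 5952) = 1021/15301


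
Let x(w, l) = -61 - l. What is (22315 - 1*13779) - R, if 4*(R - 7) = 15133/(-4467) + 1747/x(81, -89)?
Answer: 4259712691/500304 ≈ 8514.3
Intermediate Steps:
R = 10882253/500304 (R = 7 + (15133/(-4467) + 1747/(-61 - 1*(-89)))/4 = 7 + (15133*(-1/4467) + 1747/(-61 + 89))/4 = 7 + (-15133/4467 + 1747/28)/4 = 7 + (1/4)*(7380125/125076) = 7 + 7380125/500304 = 10882253/500304 ≈ 21.751)
(22315 - 1*13779) - R = (22315 - 1*13779) - 1*10882253/500304 = (22315 - 13779) - 10882253/500304 = 8536 - 10882253/500304 = 4259712691/500304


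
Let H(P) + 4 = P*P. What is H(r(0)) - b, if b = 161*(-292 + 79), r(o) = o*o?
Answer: 34289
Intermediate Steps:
r(o) = o²
H(P) = -4 + P² (H(P) = -4 + P*P = -4 + P²)
b = -34293 (b = 161*(-213) = -34293)
H(r(0)) - b = (-4 + (0²)²) - 1*(-34293) = (-4 + 0²) + 34293 = (-4 + 0) + 34293 = -4 + 34293 = 34289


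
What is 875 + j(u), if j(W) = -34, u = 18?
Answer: 841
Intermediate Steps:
875 + j(u) = 875 - 34 = 841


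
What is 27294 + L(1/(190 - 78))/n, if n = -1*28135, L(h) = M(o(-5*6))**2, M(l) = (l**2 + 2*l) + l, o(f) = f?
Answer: 153452118/5627 ≈ 27271.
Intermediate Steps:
M(l) = l**2 + 3*l
L(h) = 656100 (L(h) = ((-5*6)*(3 - 5*6))**2 = (-30*(3 - 30))**2 = (-30*(-27))**2 = 810**2 = 656100)
n = -28135
27294 + L(1/(190 - 78))/n = 27294 + 656100/(-28135) = 27294 + 656100*(-1/28135) = 27294 - 131220/5627 = 153452118/5627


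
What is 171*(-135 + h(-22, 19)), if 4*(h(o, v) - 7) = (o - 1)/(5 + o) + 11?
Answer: -726237/34 ≈ -21360.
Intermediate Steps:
h(o, v) = 39/4 + (-1 + o)/(4*(5 + o)) (h(o, v) = 7 + ((o - 1)/(5 + o) + 11)/4 = 7 + ((-1 + o)/(5 + o) + 11)/4 = 7 + (11 + (-1 + o)/(5 + o))/4 = 7 + (11/4 + (-1 + o)/(4*(5 + o))) = 39/4 + (-1 + o)/(4*(5 + o)))
171*(-135 + h(-22, 19)) = 171*(-135 + (97 + 20*(-22))/(2*(5 - 22))) = 171*(-135 + (½)*(97 - 440)/(-17)) = 171*(-135 + (½)*(-1/17)*(-343)) = 171*(-135 + 343/34) = 171*(-4247/34) = -726237/34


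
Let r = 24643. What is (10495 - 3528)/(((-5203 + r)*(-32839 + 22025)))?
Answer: -6967/210224160 ≈ -3.3141e-5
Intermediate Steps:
(10495 - 3528)/(((-5203 + r)*(-32839 + 22025))) = (10495 - 3528)/(((-5203 + 24643)*(-32839 + 22025))) = 6967/((19440*(-10814))) = 6967/(-210224160) = 6967*(-1/210224160) = -6967/210224160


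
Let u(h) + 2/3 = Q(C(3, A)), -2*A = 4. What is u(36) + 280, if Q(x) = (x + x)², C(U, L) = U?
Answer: 946/3 ≈ 315.33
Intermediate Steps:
A = -2 (A = -½*4 = -2)
Q(x) = 4*x² (Q(x) = (2*x)² = 4*x²)
u(h) = 106/3 (u(h) = -⅔ + 4*3² = -⅔ + 4*9 = -⅔ + 36 = 106/3)
u(36) + 280 = 106/3 + 280 = 946/3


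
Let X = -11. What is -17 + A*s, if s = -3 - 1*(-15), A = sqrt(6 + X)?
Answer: -17 + 12*I*sqrt(5) ≈ -17.0 + 26.833*I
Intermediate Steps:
A = I*sqrt(5) (A = sqrt(6 - 11) = sqrt(-5) = I*sqrt(5) ≈ 2.2361*I)
s = 12 (s = -3 + 15 = 12)
-17 + A*s = -17 + (I*sqrt(5))*12 = -17 + 12*I*sqrt(5)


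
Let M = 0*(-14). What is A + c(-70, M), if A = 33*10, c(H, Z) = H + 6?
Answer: 266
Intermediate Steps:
M = 0
c(H, Z) = 6 + H
A = 330
A + c(-70, M) = 330 + (6 - 70) = 330 - 64 = 266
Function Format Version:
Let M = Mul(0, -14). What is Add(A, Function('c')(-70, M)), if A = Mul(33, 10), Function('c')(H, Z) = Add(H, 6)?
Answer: 266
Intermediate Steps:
M = 0
Function('c')(H, Z) = Add(6, H)
A = 330
Add(A, Function('c')(-70, M)) = Add(330, Add(6, -70)) = Add(330, -64) = 266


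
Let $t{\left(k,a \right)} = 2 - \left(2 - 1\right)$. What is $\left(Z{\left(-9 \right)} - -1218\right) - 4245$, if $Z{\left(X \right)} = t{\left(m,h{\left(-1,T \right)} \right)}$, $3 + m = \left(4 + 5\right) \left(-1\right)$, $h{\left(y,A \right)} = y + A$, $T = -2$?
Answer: $-3026$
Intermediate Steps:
$h{\left(y,A \right)} = A + y$
$m = -12$ ($m = -3 + \left(4 + 5\right) \left(-1\right) = -3 + 9 \left(-1\right) = -3 - 9 = -12$)
$t{\left(k,a \right)} = 1$ ($t{\left(k,a \right)} = 2 - \left(2 - 1\right) = 2 - 1 = 1$)
$Z{\left(X \right)} = 1$
$\left(Z{\left(-9 \right)} - -1218\right) - 4245 = \left(1 - -1218\right) - 4245 = \left(1 + 1218\right) - 4245 = 1219 - 4245 = -3026$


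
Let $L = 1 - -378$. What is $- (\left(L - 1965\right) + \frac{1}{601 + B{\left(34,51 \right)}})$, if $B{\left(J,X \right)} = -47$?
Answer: $\frac{878643}{554} \approx 1586.0$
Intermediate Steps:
$L = 379$ ($L = 1 + 378 = 379$)
$- (\left(L - 1965\right) + \frac{1}{601 + B{\left(34,51 \right)}}) = - (\left(379 - 1965\right) + \frac{1}{601 - 47}) = - (-1586 + \frac{1}{554}) = \left(-1\right) \left(- \frac{878643}{554}\right) = \frac{878643}{554}$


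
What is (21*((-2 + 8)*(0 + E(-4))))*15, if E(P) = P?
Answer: -7560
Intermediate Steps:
(21*((-2 + 8)*(0 + E(-4))))*15 = (21*((-2 + 8)*(0 - 4)))*15 = (21*(6*(-4)))*15 = (21*(-24))*15 = -504*15 = -7560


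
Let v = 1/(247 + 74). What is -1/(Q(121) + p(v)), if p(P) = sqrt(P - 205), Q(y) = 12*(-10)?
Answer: 9630/1172051 + I*sqrt(5280771)/2344102 ≈ 0.0082164 + 0.00098033*I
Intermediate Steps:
Q(y) = -120
v = 1/321 ≈ 0.0031153
p(P) = sqrt(-205 + P)
-1/(Q(121) + p(v)) = -1/(-120 + sqrt(-205 + 1/321)) = -1/(-120 + sqrt(-65804/321)) = -1/(-120 + 2*I*sqrt(5280771)/321)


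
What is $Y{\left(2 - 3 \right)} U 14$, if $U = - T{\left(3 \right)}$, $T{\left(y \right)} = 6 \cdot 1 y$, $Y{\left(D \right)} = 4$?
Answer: $-1008$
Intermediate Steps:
$T{\left(y \right)} = 6 y$
$U = -18$ ($U = - 6 \cdot 3 = \left(-1\right) 18 = -18$)
$Y{\left(2 - 3 \right)} U 14 = 4 \left(-18\right) 14 = \left(-72\right) 14 = -1008$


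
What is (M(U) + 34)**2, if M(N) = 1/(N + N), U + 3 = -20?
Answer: 2442969/2116 ≈ 1154.5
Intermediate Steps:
U = -23 (U = -3 - 20 = -23)
M(N) = 1/(2*N)
(M(U) + 34)**2 = ((1/2)/(-23) + 34)**2 = ((1/2)*(-1/23) + 34)**2 = (-1/46 + 34)**2 = (1563/46)**2 = 2442969/2116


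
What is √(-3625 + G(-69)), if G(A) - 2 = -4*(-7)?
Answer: I*√3595 ≈ 59.958*I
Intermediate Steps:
G(A) = 30 (G(A) = 2 - 4*(-7) = 2 + 28 = 30)
√(-3625 + G(-69)) = √(-3625 + 30) = √(-3595) = I*√3595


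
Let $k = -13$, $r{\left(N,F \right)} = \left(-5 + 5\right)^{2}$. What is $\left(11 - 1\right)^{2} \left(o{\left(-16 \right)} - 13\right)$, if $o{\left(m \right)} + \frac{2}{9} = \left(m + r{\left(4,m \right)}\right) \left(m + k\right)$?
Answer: $\frac{405700}{9} \approx 45078.0$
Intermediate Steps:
$r{\left(N,F \right)} = 0$ ($r{\left(N,F \right)} = 0^{2} = 0$)
$o{\left(m \right)} = - \frac{2}{9} + m \left(-13 + m\right)$ ($o{\left(m \right)} = - \frac{2}{9} + \left(m + 0\right) \left(m - 13\right) = - \frac{2}{9} + m \left(-13 + m\right)$)
$\left(11 - 1\right)^{2} \left(o{\left(-16 \right)} - 13\right) = \left(11 - 1\right)^{2} \left(\left(- \frac{2}{9} + \left(-16\right)^{2} - -208\right) - 13\right) = 10^{2} \left(\left(- \frac{2}{9} + 256 + 208\right) - 13\right) = 100 \left(\frac{4174}{9} - 13\right) = 100 \cdot \frac{4057}{9} = \frac{405700}{9}$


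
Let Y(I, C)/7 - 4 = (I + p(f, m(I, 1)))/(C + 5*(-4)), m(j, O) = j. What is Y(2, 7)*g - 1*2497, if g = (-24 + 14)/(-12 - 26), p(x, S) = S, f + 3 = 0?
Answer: -615079/247 ≈ -2490.2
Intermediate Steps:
f = -3 (f = -3 + 0 = -3)
Y(I, C) = 28 + 14*I/(-20 + C) (Y(I, C) = 28 + 7*((I + I)/(C + 5*(-4))) = 28 + 7*((2*I)/(C - 20)) = 28 + 7*((2*I)/(-20 + C)) = 28 + 7*(2*I/(-20 + C)) = 28 + 14*I/(-20 + C))
g = 5/19 (g = -10/(-38) = -10*(-1/38) = 5/19 ≈ 0.26316)
Y(2, 7)*g - 1*2497 = (14*(-40 + 2 + 2*7)/(-20 + 7))*(5/19) - 1*2497 = (14*(-40 + 2 + 14)/(-13))*(5/19) - 2497 = (14*(-1/13)*(-24))*(5/19) - 2497 = (336/13)*(5/19) - 2497 = 1680/247 - 2497 = -615079/247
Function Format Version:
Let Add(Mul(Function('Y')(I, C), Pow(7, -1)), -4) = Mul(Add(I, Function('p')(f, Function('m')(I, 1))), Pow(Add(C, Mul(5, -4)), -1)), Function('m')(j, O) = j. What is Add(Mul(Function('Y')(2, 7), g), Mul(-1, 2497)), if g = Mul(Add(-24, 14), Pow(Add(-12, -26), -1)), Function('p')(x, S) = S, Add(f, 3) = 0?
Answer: Rational(-615079, 247) ≈ -2490.2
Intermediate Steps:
f = -3 (f = Add(-3, 0) = -3)
Function('Y')(I, C) = Add(28, Mul(14, I, Pow(Add(-20, C), -1))) (Function('Y')(I, C) = Add(28, Mul(7, Mul(Add(I, I), Pow(Add(C, Mul(5, -4)), -1)))) = Add(28, Mul(7, Mul(Mul(2, I), Pow(Add(C, -20), -1)))) = Add(28, Mul(7, Mul(Mul(2, I), Pow(Add(-20, C), -1)))) = Add(28, Mul(7, Mul(2, I, Pow(Add(-20, C), -1)))) = Add(28, Mul(14, I, Pow(Add(-20, C), -1))))
g = Rational(5, 19) (g = Mul(-10, Pow(-38, -1)) = Mul(-10, Rational(-1, 38)) = Rational(5, 19) ≈ 0.26316)
Add(Mul(Function('Y')(2, 7), g), Mul(-1, 2497)) = Add(Mul(Mul(14, Pow(Add(-20, 7), -1), Add(-40, 2, Mul(2, 7))), Rational(5, 19)), Mul(-1, 2497)) = Add(Mul(Mul(14, Pow(-13, -1), Add(-40, 2, 14)), Rational(5, 19)), -2497) = Add(Mul(Mul(14, Rational(-1, 13), -24), Rational(5, 19)), -2497) = Add(Mul(Rational(336, 13), Rational(5, 19)), -2497) = Add(Rational(1680, 247), -2497) = Rational(-615079, 247)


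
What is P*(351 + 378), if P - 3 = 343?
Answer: 252234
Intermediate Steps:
P = 346 (P = 3 + 343 = 346)
P*(351 + 378) = 346*(351 + 378) = 346*729 = 252234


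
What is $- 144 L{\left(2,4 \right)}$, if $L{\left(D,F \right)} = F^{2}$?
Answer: $-2304$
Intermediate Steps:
$- 144 L{\left(2,4 \right)} = - 144 \cdot 4^{2} = \left(-144\right) 16 = -2304$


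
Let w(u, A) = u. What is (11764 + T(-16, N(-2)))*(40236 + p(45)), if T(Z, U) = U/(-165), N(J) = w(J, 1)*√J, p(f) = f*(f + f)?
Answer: 520980504 + 2684*I*√2/5 ≈ 5.2098e+8 + 759.15*I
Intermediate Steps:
p(f) = 2*f² (p(f) = f*(2*f) = 2*f²)
N(J) = J^(3/2) (N(J) = J*√J = J^(3/2))
T(Z, U) = -U/165 (T(Z, U) = U*(-1/165) = -U/165)
(11764 + T(-16, N(-2)))*(40236 + p(45)) = (11764 - (-2)*I*√2/165)*(40236 + 2*45²) = (11764 - (-2)*I*√2/165)*(40236 + 2*2025) = (11764 + 2*I*√2/165)*(40236 + 4050) = (11764 + 2*I*√2/165)*44286 = 520980504 + 2684*I*√2/5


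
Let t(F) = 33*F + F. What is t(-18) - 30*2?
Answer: -672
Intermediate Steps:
t(F) = 34*F
t(-18) - 30*2 = 34*(-18) - 30*2 = -612 - 1*60 = -612 - 60 = -672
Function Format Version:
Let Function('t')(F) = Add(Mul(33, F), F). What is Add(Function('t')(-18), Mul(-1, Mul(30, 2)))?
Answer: -672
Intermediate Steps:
Function('t')(F) = Mul(34, F)
Add(Function('t')(-18), Mul(-1, Mul(30, 2))) = Add(Mul(34, -18), Mul(-1, Mul(30, 2))) = Add(-612, Mul(-1, 60)) = Add(-612, -60) = -672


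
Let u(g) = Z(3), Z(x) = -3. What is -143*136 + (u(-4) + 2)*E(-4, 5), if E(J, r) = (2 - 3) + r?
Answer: -19452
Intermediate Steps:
u(g) = -3
E(J, r) = -1 + r
-143*136 + (u(-4) + 2)*E(-4, 5) = -143*136 + (-3 + 2)*(-1 + 5) = -19448 - 1*4 = -19448 - 4 = -19452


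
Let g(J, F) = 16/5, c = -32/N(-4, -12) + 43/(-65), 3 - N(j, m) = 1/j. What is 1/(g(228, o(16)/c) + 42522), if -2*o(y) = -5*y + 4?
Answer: 5/212626 ≈ 2.3515e-5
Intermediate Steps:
N(j, m) = 3 - 1/j
c = -683/65 (c = -32/(3 - 1/(-4)) + 43/(-65) = -32/(3 - 1*(-¼)) + 43*(-1/65) = -32/(3 + ¼) - 43/65 = -32/13/4 - 43/65 = -32*4/13 - 43/65 = -128/13 - 43/65 = -683/65 ≈ -10.508)
o(y) = -2 + 5*y/2 (o(y) = -(-5*y + 4)/2 = -(4 - 5*y)/2 = -2 + 5*y/2)
g(J, F) = 16/5 (g(J, F) = 16*(⅕) = 16/5)
1/(g(228, o(16)/c) + 42522) = 1/(16/5 + 42522) = 1/(212626/5) = 5/212626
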